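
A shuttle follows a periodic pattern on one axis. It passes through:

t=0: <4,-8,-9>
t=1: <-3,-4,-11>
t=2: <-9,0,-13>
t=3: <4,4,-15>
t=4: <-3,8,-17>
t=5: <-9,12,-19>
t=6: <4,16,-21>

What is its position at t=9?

<4,28,-27>

First: cycles through 4, -3, -9 every 3 steps. Step 9 lands at position 0 of the cycle → 4.
Second: linear, +4 per step → 28 at step 9.
Third: linear, -2 per step → -27 at step 9.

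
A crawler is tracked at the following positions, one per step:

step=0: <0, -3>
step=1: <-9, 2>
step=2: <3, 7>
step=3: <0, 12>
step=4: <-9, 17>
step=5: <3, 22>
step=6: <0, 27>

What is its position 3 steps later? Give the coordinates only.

<0, 42>

The first coordinate repeats the cycle [0, -9, 3] with period 3; step 9 mod 3 = 0, giving 0.
The second coordinate changes by +5 each step, so at step 9 it is -3 + 9·(5) = 42.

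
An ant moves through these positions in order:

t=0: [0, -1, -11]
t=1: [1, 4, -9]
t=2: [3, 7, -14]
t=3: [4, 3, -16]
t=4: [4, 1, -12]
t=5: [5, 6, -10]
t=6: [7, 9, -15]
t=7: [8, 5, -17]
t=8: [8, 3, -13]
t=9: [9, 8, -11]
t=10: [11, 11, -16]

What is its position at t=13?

[13, 10, -12]

The moves between consecutive positions are [+1, +5, +2], [+2, +3, -5], [+1, -4, -2], [+0, -2, +4], [+1, +5, +2], [+2, +3, -5], [+1, -4, -2], [+0, -2, +4], [+1, +5, +2], [+2, +3, -5]; they repeat the 4-cycle [[+1, +5, +2], [+2, +3, -5], [+1, -4, -2], [+0, -2, +4]].
step 11: apply [+1, -4, -2] → [12, 7, -18]
step 12: apply [+0, -2, +4] → [12, 5, -14]
step 13: apply [+1, +5, +2] → [13, 10, -12]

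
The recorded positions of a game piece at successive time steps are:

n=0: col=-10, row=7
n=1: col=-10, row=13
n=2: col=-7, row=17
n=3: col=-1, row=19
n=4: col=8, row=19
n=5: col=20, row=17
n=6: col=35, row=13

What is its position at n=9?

Taking differences between consecutive positions: (+0, +6), (+3, +4), (+6, +2), (+9, +0), (+12, -2), (+15, -4). These grow by (+3, -2) each step.
step 7: col=35, row=13 + (+18, -6) → col=53, row=7
step 8: col=53, row=7 + (+21, -8) → col=74, row=-1
step 9: col=74, row=-1 + (+24, -10) → col=98, row=-11

col=98, row=-11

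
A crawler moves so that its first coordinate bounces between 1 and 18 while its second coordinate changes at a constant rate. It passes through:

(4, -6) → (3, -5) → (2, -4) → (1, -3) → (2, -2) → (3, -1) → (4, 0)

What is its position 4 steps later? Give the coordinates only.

(8, 4)

The first coordinate reflects between 1 and 18, moving 1 per step.
  step 7: 4 → 5
  step 8: 5 → 6
  step 9: 6 → 7
  step 10: 7 → 8
The second coordinate changes by +1 each step: at step 10 it is 4.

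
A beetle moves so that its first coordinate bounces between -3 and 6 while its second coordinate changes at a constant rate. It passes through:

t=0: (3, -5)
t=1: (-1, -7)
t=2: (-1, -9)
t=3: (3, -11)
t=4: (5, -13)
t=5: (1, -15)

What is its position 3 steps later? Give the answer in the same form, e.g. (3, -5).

The first coordinate travels 4 per step and bounces off the walls at -3 and 6.
  step 6: 1 → -3
  step 7: -3 → 1
  step 8: 1 → 5
The second coordinate changes by -2 each step: at step 8 it is -21.

(5, -21)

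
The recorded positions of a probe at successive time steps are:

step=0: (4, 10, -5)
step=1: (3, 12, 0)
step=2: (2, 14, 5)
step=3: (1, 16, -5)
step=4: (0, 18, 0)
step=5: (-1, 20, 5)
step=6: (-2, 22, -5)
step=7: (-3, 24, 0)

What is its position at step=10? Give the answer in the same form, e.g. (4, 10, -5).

First: linear, -1 per step → -6 at step 10.
Second: linear, +2 per step → 30 at step 10.
Third: cycles through -5, 0, 5 every 3 steps. Step 10 lands at position 1 of the cycle → 0.

(-6, 30, 0)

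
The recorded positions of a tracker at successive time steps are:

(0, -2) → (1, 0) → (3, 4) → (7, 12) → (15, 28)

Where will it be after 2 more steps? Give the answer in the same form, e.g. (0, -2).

(63, 124)

The jumps are (+1, +2), (+2, +4), (+4, +8), (+8, +16) — a geometric progression with ratio 2.
step 5: (15, 28) + (+16, +32) → (31, 60)
step 6: (31, 60) + (+32, +64) → (63, 124)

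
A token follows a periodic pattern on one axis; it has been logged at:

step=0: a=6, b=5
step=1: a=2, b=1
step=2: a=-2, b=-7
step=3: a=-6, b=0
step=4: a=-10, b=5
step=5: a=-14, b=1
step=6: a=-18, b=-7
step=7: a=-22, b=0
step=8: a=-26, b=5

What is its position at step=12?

The a coordinate changes by -4 each step, so at step 12 it is 6 + 12·(-4) = -42.
The b coordinate repeats the cycle [5, 1, -7, 0] with period 4; step 12 mod 4 = 0, giving 5.

a=-42, b=5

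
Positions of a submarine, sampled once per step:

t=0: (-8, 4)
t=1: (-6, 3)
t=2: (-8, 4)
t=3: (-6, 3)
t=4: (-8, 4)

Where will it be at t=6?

(-8, 4)

The jumps are (+2, -1), (-2, +1), (+2, -1), (-2, +1) — a geometric progression with ratio -1.
step 5: (-8, 4) + (+2, -1) → (-6, 3)
step 6: (-6, 3) + (-2, +1) → (-8, 4)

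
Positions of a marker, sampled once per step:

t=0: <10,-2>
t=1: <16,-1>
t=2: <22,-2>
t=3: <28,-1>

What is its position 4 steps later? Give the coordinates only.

<52,-1>

The first coordinate changes by +6 each step, so at step 7 it is 10 + 7·(6) = 52.
The second coordinate repeats the cycle [-2, -1] with period 2; step 7 mod 2 = 1, giving -1.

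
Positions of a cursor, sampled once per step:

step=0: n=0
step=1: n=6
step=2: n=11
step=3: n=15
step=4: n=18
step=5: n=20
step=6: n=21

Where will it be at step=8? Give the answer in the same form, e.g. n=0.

Taking differences between consecutive positions: +6, +5, +4, +3, +2, +1. These grow by -1 each step.
step 7: 21 + 0 → n=21
step 8: 21 − 1 → n=20

n=20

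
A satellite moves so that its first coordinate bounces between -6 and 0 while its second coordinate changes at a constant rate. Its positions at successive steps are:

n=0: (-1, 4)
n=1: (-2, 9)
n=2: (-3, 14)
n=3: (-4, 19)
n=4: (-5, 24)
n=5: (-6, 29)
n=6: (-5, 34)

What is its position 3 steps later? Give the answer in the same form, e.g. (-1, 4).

(-2, 49)

The first coordinate reflects between -6 and 0, moving 1 per step.
  step 7: -5 → -4
  step 8: -4 → -3
  step 9: -3 → -2
The second coordinate changes by +5 each step: at step 9 it is 49.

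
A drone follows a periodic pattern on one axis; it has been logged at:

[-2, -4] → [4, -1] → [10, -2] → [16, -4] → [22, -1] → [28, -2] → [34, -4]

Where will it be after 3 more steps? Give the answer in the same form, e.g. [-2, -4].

The first coordinate changes by +6 each step, so at step 9 it is -2 + 9·(6) = 52.
The second coordinate repeats the cycle [-4, -1, -2] with period 3; step 9 mod 3 = 0, giving -4.

[52, -4]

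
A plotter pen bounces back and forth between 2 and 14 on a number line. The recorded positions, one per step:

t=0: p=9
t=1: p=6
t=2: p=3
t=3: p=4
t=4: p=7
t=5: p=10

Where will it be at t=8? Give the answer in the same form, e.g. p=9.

p=9

The value reflects between 2 and 14, moving 3 per step.
  step 6: 10 → 13
  step 7: 13 → 12
  step 8: 12 → 9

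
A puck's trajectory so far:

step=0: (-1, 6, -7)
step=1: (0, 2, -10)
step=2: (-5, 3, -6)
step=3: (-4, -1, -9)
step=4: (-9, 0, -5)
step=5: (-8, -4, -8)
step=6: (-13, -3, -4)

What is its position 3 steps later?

(-16, -10, -6)

The moves between consecutive positions are (+1, -4, -3), (-5, +1, +4), (+1, -4, -3), (-5, +1, +4), (+1, -4, -3), (-5, +1, +4); they repeat the 2-cycle [(+1, -4, -3), (-5, +1, +4)].
step 7: apply (+1, -4, -3) → (-12, -7, -7)
step 8: apply (-5, +1, +4) → (-17, -6, -3)
step 9: apply (+1, -4, -3) → (-16, -10, -6)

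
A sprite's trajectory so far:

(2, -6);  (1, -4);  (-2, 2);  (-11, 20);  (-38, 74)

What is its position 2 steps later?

The jumps are (-1, +2), (-3, +6), (-9, +18), (-27, +54) — a geometric progression with ratio 3.
step 5: (-38, 74) + (-81, +162) → (-119, 236)
step 6: (-119, 236) + (-243, +486) → (-362, 722)

(-362, 722)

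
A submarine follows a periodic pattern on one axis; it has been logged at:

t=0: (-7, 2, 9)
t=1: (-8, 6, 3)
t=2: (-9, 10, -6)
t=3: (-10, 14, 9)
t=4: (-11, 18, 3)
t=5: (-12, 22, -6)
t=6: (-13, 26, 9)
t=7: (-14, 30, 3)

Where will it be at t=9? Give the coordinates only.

(-16, 38, 9)

First: linear, -1 per step → -16 at step 9.
Second: linear, +4 per step → 38 at step 9.
Third: cycles through 9, 3, -6 every 3 steps. Step 9 lands at position 0 of the cycle → 9.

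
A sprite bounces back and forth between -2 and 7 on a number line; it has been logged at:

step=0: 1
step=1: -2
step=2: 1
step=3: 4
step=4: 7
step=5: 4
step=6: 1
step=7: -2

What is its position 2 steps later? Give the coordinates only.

4

The value reflects between -2 and 7, moving 3 per step.
  step 8: -2 → 1
  step 9: 1 → 4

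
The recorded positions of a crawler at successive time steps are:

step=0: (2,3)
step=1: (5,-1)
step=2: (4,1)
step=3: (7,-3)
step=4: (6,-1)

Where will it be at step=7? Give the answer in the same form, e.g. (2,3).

(11,-7)

The moves between consecutive positions are (+3,-4), (-1,+2), (+3,-4), (-1,+2); they repeat the 2-cycle [(+3,-4), (-1,+2)].
step 5: apply (+3,-4) → (9,-5)
step 6: apply (-1,+2) → (8,-3)
step 7: apply (+3,-4) → (11,-7)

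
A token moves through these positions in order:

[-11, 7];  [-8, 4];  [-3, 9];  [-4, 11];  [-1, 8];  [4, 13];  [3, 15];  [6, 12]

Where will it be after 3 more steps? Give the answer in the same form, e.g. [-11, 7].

[13, 16]

Differencing gives [+3, -3], [+5, +5], [-1, +2], [+3, -3], [+5, +5], [-1, +2], [+3, -3]. This is the pattern [+3, -3], [+5, +5], [-1, +2] repeated.
step 8: apply [+5, +5] → [11, 17]
step 9: apply [-1, +2] → [10, 19]
step 10: apply [+3, -3] → [13, 16]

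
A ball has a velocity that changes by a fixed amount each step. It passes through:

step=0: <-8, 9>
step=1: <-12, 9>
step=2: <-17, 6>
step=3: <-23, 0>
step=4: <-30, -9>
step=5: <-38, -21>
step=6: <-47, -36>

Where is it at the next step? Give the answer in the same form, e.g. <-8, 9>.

<-57, -54>

Successive displacements: <-4, +0>, <-5, -3>, <-6, -6>, <-7, -9>, <-8, -12>, <-9, -15> — each changes by <-1, -3>.
step 7: <-47, -36> + <-10, -18> → <-57, -54>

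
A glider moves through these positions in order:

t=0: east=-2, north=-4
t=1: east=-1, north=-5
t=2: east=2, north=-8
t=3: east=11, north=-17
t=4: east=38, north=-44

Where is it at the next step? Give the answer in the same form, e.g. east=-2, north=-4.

The jumps are (+1, -1), (+3, -3), (+9, -9), (+27, -27) — a geometric progression with ratio 3.
step 5: east=38, north=-44 + (+81, -81) → east=119, north=-125

east=119, north=-125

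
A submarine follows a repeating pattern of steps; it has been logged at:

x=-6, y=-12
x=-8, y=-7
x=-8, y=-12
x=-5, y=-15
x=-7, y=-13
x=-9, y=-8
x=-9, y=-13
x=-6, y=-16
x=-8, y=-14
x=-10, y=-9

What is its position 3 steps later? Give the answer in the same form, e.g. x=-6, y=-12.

x=-9, y=-15

Differencing gives (-2,+5), (+0,-5), (+3,-3), (-2,+2), (-2,+5), (+0,-5), (+3,-3), (-2,+2), (-2,+5). This is the pattern (-2,+5), (+0,-5), (+3,-3), (-2,+2) repeated.
step 10: apply (+0,-5) → x=-10, y=-14
step 11: apply (+3,-3) → x=-7, y=-17
step 12: apply (-2,+2) → x=-9, y=-15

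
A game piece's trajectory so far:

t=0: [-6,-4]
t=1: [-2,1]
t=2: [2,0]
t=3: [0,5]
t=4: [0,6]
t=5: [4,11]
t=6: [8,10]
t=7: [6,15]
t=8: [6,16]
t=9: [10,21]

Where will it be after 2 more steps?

[12,25]

The moves between consecutive positions are [+4,+5], [+4,-1], [-2,+5], [+0,+1], [+4,+5], [+4,-1], [-2,+5], [+0,+1], [+4,+5]; they repeat the 4-cycle [[+4,+5], [+4,-1], [-2,+5], [+0,+1]].
step 10: apply [+4,-1] → [14,20]
step 11: apply [-2,+5] → [12,25]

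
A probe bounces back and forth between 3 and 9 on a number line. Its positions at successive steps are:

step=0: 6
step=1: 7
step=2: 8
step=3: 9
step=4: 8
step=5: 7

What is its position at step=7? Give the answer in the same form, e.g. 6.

5

The value travels 1 per step and bounces off the walls at 3 and 9.
  step 6: 7 → 6
  step 7: 6 → 5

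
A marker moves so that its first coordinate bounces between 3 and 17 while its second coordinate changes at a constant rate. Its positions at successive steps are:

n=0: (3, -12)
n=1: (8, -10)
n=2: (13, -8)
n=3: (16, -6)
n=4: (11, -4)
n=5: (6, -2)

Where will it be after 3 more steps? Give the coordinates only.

The first coordinate travels 5 per step and bounces off the walls at 3 and 17.
  step 6: 6 → 5
  step 7: 5 → 10
  step 8: 10 → 15
The second coordinate changes by +2 each step: at step 8 it is 4.

(15, 4)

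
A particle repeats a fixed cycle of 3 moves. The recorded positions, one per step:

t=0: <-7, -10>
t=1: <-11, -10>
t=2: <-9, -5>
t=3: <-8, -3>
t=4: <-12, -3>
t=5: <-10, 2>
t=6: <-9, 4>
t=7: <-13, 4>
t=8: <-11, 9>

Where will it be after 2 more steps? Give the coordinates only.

Step-to-step displacements: <-4, +0>, <+2, +5>, <+1, +2>, <-4, +0>, <+2, +5>, <+1, +2>, <-4, +0>, <+2, +5> — a repeating cycle of length 3.
step 9: apply <+1, +2> → <-10, 11>
step 10: apply <-4, +0> → <-14, 11>

<-14, 11>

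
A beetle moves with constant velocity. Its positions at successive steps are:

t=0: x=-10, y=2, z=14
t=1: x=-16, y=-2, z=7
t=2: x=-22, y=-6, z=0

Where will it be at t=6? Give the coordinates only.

x=-46, y=-22, z=-28

Each step adds (-6,-4,-7) to the position.
step 3: x=-22, y=-6, z=0 + (-6,-4,-7) → x=-28, y=-10, z=-7
step 4: x=-28, y=-10, z=-7 + (-6,-4,-7) → x=-34, y=-14, z=-14
step 5: x=-34, y=-14, z=-14 + (-6,-4,-7) → x=-40, y=-18, z=-21
step 6: x=-40, y=-18, z=-21 + (-6,-4,-7) → x=-46, y=-22, z=-28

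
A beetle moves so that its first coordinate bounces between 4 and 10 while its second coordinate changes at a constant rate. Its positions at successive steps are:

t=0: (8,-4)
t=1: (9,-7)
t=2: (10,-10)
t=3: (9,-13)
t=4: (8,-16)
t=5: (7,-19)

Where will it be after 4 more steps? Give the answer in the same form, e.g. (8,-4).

The first coordinate travels 1 per step and bounces off the walls at 4 and 10.
  step 6: 7 → 6
  step 7: 6 → 5
  step 8: 5 → 4
  step 9: 4 → 5
The second coordinate changes by -3 each step: at step 9 it is -31.

(5,-31)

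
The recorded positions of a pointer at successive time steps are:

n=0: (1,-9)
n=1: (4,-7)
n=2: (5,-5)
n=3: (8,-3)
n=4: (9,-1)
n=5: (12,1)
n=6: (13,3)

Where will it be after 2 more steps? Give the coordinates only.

(17,7)

Differencing gives (+3,+2), (+1,+2), (+3,+2), (+1,+2), (+3,+2), (+1,+2). This is the pattern (+3,+2), (+1,+2) repeated.
step 7: apply (+3,+2) → (16,5)
step 8: apply (+1,+2) → (17,7)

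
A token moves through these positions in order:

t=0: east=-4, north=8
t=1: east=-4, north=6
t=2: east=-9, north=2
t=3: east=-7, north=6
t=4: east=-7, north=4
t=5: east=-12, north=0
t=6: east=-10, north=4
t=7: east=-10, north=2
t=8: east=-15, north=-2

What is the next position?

Step-to-step displacements: (+0,-2), (-5,-4), (+2,+4), (+0,-2), (-5,-4), (+2,+4), (+0,-2), (-5,-4) — a repeating cycle of length 3.
step 9: apply (+2,+4) → east=-13, north=2

east=-13, north=2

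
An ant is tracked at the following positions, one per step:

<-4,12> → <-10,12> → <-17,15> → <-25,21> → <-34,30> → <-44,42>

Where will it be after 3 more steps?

Successive displacements: <-6,+0>, <-7,+3>, <-8,+6>, <-9,+9>, <-10,+12> — each changes by <-1,+3>.
step 6: <-44,42> + <-11,+15> → <-55,57>
step 7: <-55,57> + <-12,+18> → <-67,75>
step 8: <-67,75> + <-13,+21> → <-80,96>

<-80,96>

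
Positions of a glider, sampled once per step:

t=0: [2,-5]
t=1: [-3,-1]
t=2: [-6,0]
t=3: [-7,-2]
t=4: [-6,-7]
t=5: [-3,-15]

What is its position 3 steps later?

[18,-57]

Taking differences between consecutive positions: [-5,+4], [-3,+1], [-1,-2], [+1,-5], [+3,-8]. These grow by [+2,-3] each step.
step 6: [-3,-15] + [+5,-11] → [2,-26]
step 7: [2,-26] + [+7,-14] → [9,-40]
step 8: [9,-40] + [+9,-17] → [18,-57]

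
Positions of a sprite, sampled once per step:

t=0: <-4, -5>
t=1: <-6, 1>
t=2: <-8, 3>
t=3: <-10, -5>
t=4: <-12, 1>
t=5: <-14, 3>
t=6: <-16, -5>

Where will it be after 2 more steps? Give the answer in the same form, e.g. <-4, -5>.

<-20, 3>

First: linear, -2 per step → -20 at step 8.
Second: cycles through -5, 1, 3 every 3 steps. Step 8 lands at position 2 of the cycle → 3.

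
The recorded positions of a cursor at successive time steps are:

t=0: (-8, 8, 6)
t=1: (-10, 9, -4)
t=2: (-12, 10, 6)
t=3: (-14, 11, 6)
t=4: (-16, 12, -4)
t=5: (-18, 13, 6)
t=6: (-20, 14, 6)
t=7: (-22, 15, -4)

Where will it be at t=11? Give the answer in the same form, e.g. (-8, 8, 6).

(-30, 19, 6)

First: linear, -2 per step → -30 at step 11.
Second: linear, +1 per step → 19 at step 11.
Third: cycles through 6, -4, 6 every 3 steps. Step 11 lands at position 2 of the cycle → 6.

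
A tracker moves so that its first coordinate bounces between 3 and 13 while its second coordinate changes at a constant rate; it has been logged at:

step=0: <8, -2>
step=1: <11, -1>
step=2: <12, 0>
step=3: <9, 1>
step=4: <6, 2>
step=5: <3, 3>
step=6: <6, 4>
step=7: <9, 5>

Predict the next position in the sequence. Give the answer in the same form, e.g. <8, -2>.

<12, 6>

The first coordinate reflects between 3 and 13, moving 3 per step.
  step 8: 9 → 12
The second coordinate changes by +1 each step: at step 8 it is 6.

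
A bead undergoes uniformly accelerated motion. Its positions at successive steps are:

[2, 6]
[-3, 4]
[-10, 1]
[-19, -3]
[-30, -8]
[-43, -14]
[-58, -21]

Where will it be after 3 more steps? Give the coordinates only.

[-115, -48]

Successive displacements: [-5, -2], [-7, -3], [-9, -4], [-11, -5], [-13, -6], [-15, -7] — each changes by [-2, -1].
step 7: [-58, -21] + [-17, -8] → [-75, -29]
step 8: [-75, -29] + [-19, -9] → [-94, -38]
step 9: [-94, -38] + [-21, -10] → [-115, -48]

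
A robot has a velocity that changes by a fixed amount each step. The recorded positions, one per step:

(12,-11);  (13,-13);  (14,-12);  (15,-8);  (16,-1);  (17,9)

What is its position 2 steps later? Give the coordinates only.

First differences are (+1,-2), (+1,+1), (+1,+4), (+1,+7), (+1,+10); their common second difference is (+0,+3) (constant acceleration).
step 6: (17,9) + (+1,+13) → (18,22)
step 7: (18,22) + (+1,+16) → (19,38)

(19,38)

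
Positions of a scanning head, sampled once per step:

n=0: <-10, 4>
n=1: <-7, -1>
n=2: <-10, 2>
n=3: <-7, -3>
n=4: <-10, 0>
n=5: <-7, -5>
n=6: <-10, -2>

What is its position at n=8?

<-10, -4>

Differencing gives <+3, -5>, <-3, +3>, <+3, -5>, <-3, +3>, <+3, -5>, <-3, +3>. This is the pattern <+3, -5>, <-3, +3> repeated.
step 7: apply <+3, -5> → <-7, -7>
step 8: apply <-3, +3> → <-10, -4>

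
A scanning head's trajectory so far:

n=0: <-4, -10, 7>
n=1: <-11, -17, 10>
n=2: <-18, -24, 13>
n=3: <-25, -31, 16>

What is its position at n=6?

<-46, -52, 25>

Each step adds <-7, -7, +3> to the position.
step 4: <-25, -31, 16> + <-7, -7, +3> → <-32, -38, 19>
step 5: <-32, -38, 19> + <-7, -7, +3> → <-39, -45, 22>
step 6: <-39, -45, 22> + <-7, -7, +3> → <-46, -52, 25>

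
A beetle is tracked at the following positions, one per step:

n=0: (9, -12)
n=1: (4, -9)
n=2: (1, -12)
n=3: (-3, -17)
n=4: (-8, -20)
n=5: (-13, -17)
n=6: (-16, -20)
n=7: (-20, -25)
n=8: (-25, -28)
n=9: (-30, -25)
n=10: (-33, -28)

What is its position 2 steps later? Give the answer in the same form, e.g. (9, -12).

(-42, -36)

The moves between consecutive positions are (-5, +3), (-3, -3), (-4, -5), (-5, -3), (-5, +3), (-3, -3), (-4, -5), (-5, -3), (-5, +3), (-3, -3); they repeat the 4-cycle [(-5, +3), (-3, -3), (-4, -5), (-5, -3)].
step 11: apply (-4, -5) → (-37, -33)
step 12: apply (-5, -3) → (-42, -36)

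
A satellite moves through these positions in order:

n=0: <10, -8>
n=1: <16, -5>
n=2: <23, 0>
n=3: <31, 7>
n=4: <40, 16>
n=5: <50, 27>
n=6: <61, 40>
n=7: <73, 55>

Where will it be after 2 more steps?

First differences are <+6, +3>, <+7, +5>, <+8, +7>, <+9, +9>, <+10, +11>, <+11, +13>, <+12, +15>; their common second difference is <+1, +2> (constant acceleration).
step 8: <73, 55> + <+13, +17> → <86, 72>
step 9: <86, 72> + <+14, +19> → <100, 91>

<100, 91>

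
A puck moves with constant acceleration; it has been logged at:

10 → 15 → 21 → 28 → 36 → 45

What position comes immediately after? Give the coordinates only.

55

First differences are +5, +6, +7, +8, +9; their common second difference is +1 (constant acceleration).
step 6: 45 + 10 → 55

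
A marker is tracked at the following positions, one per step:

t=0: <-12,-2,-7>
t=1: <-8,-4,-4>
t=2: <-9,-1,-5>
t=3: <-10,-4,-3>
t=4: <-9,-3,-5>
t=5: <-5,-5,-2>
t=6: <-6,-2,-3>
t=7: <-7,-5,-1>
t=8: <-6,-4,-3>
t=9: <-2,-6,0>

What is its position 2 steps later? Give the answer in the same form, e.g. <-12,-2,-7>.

The moves between consecutive positions are <+4,-2,+3>, <-1,+3,-1>, <-1,-3,+2>, <+1,+1,-2>, <+4,-2,+3>, <-1,+3,-1>, <-1,-3,+2>, <+1,+1,-2>, <+4,-2,+3>; they repeat the 4-cycle [<+4,-2,+3>, <-1,+3,-1>, <-1,-3,+2>, <+1,+1,-2>].
step 10: apply <-1,+3,-1> → <-3,-3,-1>
step 11: apply <-1,-3,+2> → <-4,-6,1>

<-4,-6,1>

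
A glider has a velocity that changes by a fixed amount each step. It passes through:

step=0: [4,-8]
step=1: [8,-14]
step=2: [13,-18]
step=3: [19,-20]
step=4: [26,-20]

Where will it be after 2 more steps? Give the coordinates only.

First differences are [+4,-6], [+5,-4], [+6,-2], [+7,+0]; their common second difference is [+1,+2] (constant acceleration).
step 5: [26,-20] + [+8,+2] → [34,-18]
step 6: [34,-18] + [+9,+4] → [43,-14]

[43,-14]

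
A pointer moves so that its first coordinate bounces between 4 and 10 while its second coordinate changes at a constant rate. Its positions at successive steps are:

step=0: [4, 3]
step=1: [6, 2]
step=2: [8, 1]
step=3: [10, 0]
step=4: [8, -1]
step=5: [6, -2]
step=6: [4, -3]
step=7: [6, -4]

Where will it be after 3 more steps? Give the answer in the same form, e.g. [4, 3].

The first coordinate reflects between 4 and 10, moving 2 per step.
  step 8: 6 → 8
  step 9: 8 → 10
  step 10: 10 → 8
The second coordinate changes by -1 each step: at step 10 it is -7.

[8, -7]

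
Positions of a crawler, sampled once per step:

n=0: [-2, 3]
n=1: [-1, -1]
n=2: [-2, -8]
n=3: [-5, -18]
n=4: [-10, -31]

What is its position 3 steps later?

[-37, -88]

Successive displacements: [+1, -4], [-1, -7], [-3, -10], [-5, -13] — each changes by [-2, -3].
step 5: [-10, -31] + [-7, -16] → [-17, -47]
step 6: [-17, -47] + [-9, -19] → [-26, -66]
step 7: [-26, -66] + [-11, -22] → [-37, -88]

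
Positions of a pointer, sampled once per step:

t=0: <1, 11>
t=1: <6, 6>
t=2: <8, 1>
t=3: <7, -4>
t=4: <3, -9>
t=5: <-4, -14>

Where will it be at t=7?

Taking differences between consecutive positions: <+5, -5>, <+2, -5>, <-1, -5>, <-4, -5>, <-7, -5>. These grow by <-3, +0> each step.
step 6: <-4, -14> + <-10, -5> → <-14, -19>
step 7: <-14, -19> + <-13, -5> → <-27, -24>

<-27, -24>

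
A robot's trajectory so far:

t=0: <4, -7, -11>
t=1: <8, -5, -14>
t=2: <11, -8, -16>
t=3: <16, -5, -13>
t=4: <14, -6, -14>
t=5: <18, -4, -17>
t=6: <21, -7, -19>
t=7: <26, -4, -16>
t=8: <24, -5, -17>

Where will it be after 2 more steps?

Differencing gives <+4, +2, -3>, <+3, -3, -2>, <+5, +3, +3>, <-2, -1, -1>, <+4, +2, -3>, <+3, -3, -2>, <+5, +3, +3>, <-2, -1, -1>. This is the pattern <+4, +2, -3>, <+3, -3, -2>, <+5, +3, +3>, <-2, -1, -1> repeated.
step 9: apply <+4, +2, -3> → <28, -3, -20>
step 10: apply <+3, -3, -2> → <31, -6, -22>

<31, -6, -22>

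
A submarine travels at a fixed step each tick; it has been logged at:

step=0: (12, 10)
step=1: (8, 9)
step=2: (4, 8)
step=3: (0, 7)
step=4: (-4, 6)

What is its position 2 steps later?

(-12, 4)

The position changes by (-4, -1) every step.
step 5: (-4, 6) + (-4, -1) → (-8, 5)
step 6: (-8, 5) + (-4, -1) → (-12, 4)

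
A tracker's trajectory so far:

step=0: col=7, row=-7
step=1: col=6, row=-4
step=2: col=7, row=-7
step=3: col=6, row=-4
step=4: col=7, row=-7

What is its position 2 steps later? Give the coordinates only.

The jumps are (-1, +3), (+1, -3), (-1, +3), (+1, -3) — a geometric progression with ratio -1.
step 5: col=7, row=-7 + (-1, +3) → col=6, row=-4
step 6: col=6, row=-4 + (+1, -3) → col=7, row=-7

col=7, row=-7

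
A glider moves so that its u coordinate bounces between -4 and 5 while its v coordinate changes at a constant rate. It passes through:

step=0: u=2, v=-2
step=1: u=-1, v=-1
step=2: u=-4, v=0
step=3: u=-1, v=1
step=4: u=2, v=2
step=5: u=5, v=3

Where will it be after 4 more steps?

The u coordinate reflects between -4 and 5, moving 3 per step.
  step 6: 5 → 2
  step 7: 2 → -1
  step 8: -1 → -4
  step 9: -4 → -1
The v coordinate changes by +1 each step: at step 9 it is 7.

u=-1, v=7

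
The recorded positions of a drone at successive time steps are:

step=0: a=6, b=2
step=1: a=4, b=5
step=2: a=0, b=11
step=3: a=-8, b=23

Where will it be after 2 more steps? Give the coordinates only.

a=-56, b=95

The jumps are (-2,+3), (-4,+6), (-8,+12) — a geometric progression with ratio 2.
step 4: a=-8, b=23 + (-16,+24) → a=-24, b=47
step 5: a=-24, b=47 + (-32,+48) → a=-56, b=95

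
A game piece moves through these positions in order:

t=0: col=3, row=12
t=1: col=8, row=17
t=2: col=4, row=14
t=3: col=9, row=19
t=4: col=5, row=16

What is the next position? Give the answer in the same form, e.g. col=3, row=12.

col=10, row=21

Step-to-step displacements: (+5, +5), (-4, -3), (+5, +5), (-4, -3) — a repeating cycle of length 2.
step 5: apply (+5, +5) → col=10, row=21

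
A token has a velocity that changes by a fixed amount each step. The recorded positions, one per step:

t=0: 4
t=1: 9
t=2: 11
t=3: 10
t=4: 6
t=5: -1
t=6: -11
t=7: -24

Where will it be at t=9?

First differences are +5, +2, -1, -4, -7, -10, -13; their common second difference is -3 (constant acceleration).
step 8: -24 − 16 → -40
step 9: -40 − 19 → -59

-59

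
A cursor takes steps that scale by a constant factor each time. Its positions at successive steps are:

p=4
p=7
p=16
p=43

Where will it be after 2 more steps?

p=367

The jumps are +3, +9, +27 — a geometric progression with ratio 3.
step 4: 43 + 81 → p=124
step 5: 124 + 243 → p=367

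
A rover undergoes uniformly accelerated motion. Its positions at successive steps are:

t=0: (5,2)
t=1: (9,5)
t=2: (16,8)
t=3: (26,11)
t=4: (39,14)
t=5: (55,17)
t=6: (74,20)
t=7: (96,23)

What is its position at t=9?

(149,29)

Taking differences between consecutive positions: (+4,+3), (+7,+3), (+10,+3), (+13,+3), (+16,+3), (+19,+3), (+22,+3). These grow by (+3,+0) each step.
step 8: (96,23) + (+25,+3) → (121,26)
step 9: (121,26) + (+28,+3) → (149,29)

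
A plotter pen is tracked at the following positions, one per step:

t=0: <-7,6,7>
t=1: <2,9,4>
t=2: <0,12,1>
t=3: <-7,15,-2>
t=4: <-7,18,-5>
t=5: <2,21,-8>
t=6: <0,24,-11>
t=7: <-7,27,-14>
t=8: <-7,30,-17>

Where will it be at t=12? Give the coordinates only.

First: cycles through -7, 2, 0, -7 every 4 steps. Step 12 lands at position 0 of the cycle → -7.
Second: linear, +3 per step → 42 at step 12.
Third: linear, -3 per step → -29 at step 12.

<-7,42,-29>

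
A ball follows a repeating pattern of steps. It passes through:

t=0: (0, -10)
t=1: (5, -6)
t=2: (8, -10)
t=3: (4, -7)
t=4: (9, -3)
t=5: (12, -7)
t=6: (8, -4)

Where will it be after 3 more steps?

(12, -1)

Differencing gives (+5, +4), (+3, -4), (-4, +3), (+5, +4), (+3, -4), (-4, +3). This is the pattern (+5, +4), (+3, -4), (-4, +3) repeated.
step 7: apply (+5, +4) → (13, 0)
step 8: apply (+3, -4) → (16, -4)
step 9: apply (-4, +3) → (12, -1)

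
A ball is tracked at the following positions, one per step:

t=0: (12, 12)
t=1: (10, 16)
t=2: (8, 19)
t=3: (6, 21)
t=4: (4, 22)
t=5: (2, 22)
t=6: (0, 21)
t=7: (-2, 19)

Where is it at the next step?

(-4, 16)

First differences are (-2, +4), (-2, +3), (-2, +2), (-2, +1), (-2, +0), (-2, -1), (-2, -2); their common second difference is (+0, -1) (constant acceleration).
step 8: (-2, 19) + (-2, -3) → (-4, 16)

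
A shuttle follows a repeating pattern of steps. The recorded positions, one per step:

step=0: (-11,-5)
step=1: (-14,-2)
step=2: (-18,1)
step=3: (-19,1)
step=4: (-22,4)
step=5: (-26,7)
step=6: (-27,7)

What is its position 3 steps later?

Differencing gives (-3,+3), (-4,+3), (-1,+0), (-3,+3), (-4,+3), (-1,+0). This is the pattern (-3,+3), (-4,+3), (-1,+0) repeated.
step 7: apply (-3,+3) → (-30,10)
step 8: apply (-4,+3) → (-34,13)
step 9: apply (-1,+0) → (-35,13)

(-35,13)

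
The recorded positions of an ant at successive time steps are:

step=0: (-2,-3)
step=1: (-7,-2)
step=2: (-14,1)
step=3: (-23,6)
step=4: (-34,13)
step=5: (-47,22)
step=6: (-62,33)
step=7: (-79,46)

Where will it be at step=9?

First differences are (-5,+1), (-7,+3), (-9,+5), (-11,+7), (-13,+9), (-15,+11), (-17,+13); their common second difference is (-2,+2) (constant acceleration).
step 8: (-79,46) + (-19,+15) → (-98,61)
step 9: (-98,61) + (-21,+17) → (-119,78)

(-119,78)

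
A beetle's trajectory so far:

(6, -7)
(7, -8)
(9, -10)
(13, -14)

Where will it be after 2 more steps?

The jumps are (+1, -1), (+2, -2), (+4, -4) — a geometric progression with ratio 2.
step 4: (13, -14) + (+8, -8) → (21, -22)
step 5: (21, -22) + (+16, -16) → (37, -38)

(37, -38)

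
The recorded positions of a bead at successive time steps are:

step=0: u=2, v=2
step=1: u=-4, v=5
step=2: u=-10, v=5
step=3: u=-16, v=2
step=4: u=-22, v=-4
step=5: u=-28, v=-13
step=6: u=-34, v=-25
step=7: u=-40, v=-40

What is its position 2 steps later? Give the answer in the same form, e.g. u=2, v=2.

u=-52, v=-79

Successive displacements: (-6, +3), (-6, +0), (-6, -3), (-6, -6), (-6, -9), (-6, -12), (-6, -15) — each changes by (+0, -3).
step 8: u=-40, v=-40 + (-6, -18) → u=-46, v=-58
step 9: u=-46, v=-58 + (-6, -21) → u=-52, v=-79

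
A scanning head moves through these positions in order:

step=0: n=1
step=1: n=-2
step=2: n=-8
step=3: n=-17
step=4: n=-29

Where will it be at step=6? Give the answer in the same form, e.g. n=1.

Successive displacements: -3, -6, -9, -12 — each changes by -3.
step 5: -29 − 15 → n=-44
step 6: -44 − 18 → n=-62

n=-62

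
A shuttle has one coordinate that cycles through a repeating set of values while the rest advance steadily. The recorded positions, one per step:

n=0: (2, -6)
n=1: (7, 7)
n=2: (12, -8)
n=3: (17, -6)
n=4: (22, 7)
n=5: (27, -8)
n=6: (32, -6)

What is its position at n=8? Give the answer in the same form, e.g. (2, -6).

(42, -8)

The first coordinate changes by +5 each step, so at step 8 it is 2 + 8·(5) = 42.
The second coordinate repeats the cycle [-6, 7, -8] with period 3; step 8 mod 3 = 2, giving -8.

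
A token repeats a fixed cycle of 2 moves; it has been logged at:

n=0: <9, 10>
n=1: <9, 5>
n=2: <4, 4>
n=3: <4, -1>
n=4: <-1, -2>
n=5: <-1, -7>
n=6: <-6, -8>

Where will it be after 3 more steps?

<-11, -19>

The moves between consecutive positions are <+0, -5>, <-5, -1>, <+0, -5>, <-5, -1>, <+0, -5>, <-5, -1>; they repeat the 2-cycle [<+0, -5>, <-5, -1>].
step 7: apply <+0, -5> → <-6, -13>
step 8: apply <-5, -1> → <-11, -14>
step 9: apply <+0, -5> → <-11, -19>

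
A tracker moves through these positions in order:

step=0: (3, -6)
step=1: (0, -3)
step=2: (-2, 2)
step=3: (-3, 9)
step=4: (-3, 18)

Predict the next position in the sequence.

(-2, 29)

Successive displacements: (-3, +3), (-2, +5), (-1, +7), (+0, +9) — each changes by (+1, +2).
step 5: (-3, 18) + (+1, +11) → (-2, 29)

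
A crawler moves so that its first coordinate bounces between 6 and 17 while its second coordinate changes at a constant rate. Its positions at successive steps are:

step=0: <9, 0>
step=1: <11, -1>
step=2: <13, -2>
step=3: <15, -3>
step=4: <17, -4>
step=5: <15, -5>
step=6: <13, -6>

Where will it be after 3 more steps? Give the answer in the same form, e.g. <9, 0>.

<7, -9>

The first coordinate reflects between 6 and 17, moving 2 per step.
  step 7: 13 → 11
  step 8: 11 → 9
  step 9: 9 → 7
The second coordinate changes by -1 each step: at step 9 it is -9.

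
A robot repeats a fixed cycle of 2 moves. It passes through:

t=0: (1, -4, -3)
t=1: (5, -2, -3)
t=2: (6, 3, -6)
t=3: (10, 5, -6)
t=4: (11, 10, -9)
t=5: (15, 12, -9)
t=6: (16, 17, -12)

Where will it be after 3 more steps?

(25, 26, -15)

The moves between consecutive positions are (+4, +2, +0), (+1, +5, -3), (+4, +2, +0), (+1, +5, -3), (+4, +2, +0), (+1, +5, -3); they repeat the 2-cycle [(+4, +2, +0), (+1, +5, -3)].
step 7: apply (+4, +2, +0) → (20, 19, -12)
step 8: apply (+1, +5, -3) → (21, 24, -15)
step 9: apply (+4, +2, +0) → (25, 26, -15)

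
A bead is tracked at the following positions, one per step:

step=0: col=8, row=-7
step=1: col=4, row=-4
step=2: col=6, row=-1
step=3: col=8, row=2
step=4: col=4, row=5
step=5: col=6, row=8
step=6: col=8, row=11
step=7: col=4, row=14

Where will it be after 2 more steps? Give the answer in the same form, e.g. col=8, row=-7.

Col: cycles through 8, 4, 6 every 3 steps. Step 9 lands at position 0 of the cycle → 8.
Row: linear, +3 per step → 20 at step 9.

col=8, row=20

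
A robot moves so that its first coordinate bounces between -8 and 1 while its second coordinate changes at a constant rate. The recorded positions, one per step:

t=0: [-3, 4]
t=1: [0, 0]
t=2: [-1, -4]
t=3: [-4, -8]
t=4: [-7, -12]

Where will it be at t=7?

The first coordinate reflects between -8 and 1, moving 3 per step.
  step 5: -7 → -6
  step 6: -6 → -3
  step 7: -3 → 0
The second coordinate changes by -4 each step: at step 7 it is -24.

[0, -24]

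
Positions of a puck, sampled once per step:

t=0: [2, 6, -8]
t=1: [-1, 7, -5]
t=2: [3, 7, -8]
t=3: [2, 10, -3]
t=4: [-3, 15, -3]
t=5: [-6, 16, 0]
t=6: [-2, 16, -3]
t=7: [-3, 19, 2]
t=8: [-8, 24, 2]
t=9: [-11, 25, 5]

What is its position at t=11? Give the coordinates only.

[-8, 28, 7]

The moves between consecutive positions are [-3, +1, +3], [+4, +0, -3], [-1, +3, +5], [-5, +5, +0], [-3, +1, +3], [+4, +0, -3], [-1, +3, +5], [-5, +5, +0], [-3, +1, +3]; they repeat the 4-cycle [[-3, +1, +3], [+4, +0, -3], [-1, +3, +5], [-5, +5, +0]].
step 10: apply [+4, +0, -3] → [-7, 25, 2]
step 11: apply [-1, +3, +5] → [-8, 28, 7]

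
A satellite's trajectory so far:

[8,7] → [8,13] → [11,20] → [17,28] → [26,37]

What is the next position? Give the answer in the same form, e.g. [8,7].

First differences are [+0,+6], [+3,+7], [+6,+8], [+9,+9]; their common second difference is [+3,+1] (constant acceleration).
step 5: [26,37] + [+12,+10] → [38,47]

[38,47]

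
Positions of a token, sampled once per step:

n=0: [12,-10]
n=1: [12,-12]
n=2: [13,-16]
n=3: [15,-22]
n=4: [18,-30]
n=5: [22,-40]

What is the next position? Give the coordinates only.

[27,-52]

First differences are [+0,-2], [+1,-4], [+2,-6], [+3,-8], [+4,-10]; their common second difference is [+1,-2] (constant acceleration).
step 6: [22,-40] + [+5,-12] → [27,-52]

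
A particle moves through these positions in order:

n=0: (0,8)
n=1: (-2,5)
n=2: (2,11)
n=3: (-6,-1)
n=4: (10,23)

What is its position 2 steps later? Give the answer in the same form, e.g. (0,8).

(42,71)

Consecutive displacements (-2,-3), (+4,+6), (-8,-12), (+16,+24) scale by a factor of -2 each step.
step 5: (10,23) + (-32,-48) → (-22,-25)
step 6: (-22,-25) + (+64,+96) → (42,71)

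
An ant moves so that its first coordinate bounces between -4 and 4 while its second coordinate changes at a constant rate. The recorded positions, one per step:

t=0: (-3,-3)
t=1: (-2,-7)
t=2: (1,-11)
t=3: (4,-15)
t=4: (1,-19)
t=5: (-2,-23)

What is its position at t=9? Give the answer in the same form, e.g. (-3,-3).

(2,-39)

The first coordinate travels 3 per step and bounces off the walls at -4 and 4.
  step 6: -2 → -3
  step 7: -3 → 0
  step 8: 0 → 3
  step 9: 3 → 2
The second coordinate changes by -4 each step: at step 9 it is -39.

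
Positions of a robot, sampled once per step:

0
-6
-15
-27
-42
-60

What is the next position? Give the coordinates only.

First differences are -6, -9, -12, -15, -18; their common second difference is -3 (constant acceleration).
step 6: -60 − 21 → -81

-81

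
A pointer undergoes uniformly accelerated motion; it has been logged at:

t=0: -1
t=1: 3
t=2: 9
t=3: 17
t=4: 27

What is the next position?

39

Successive displacements: +4, +6, +8, +10 — each changes by +2.
step 5: 27 + 12 → 39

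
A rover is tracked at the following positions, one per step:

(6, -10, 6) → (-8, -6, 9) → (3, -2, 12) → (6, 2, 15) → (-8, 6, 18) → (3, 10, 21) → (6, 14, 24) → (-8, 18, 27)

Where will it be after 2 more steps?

First: cycles through 6, -8, 3 every 3 steps. Step 9 lands at position 0 of the cycle → 6.
Second: linear, +4 per step → 26 at step 9.
Third: linear, +3 per step → 33 at step 9.

(6, 26, 33)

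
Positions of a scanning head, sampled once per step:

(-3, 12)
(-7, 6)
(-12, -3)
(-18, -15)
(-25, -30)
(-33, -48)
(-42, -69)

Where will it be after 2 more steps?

(-63, -120)

First differences are (-4, -6), (-5, -9), (-6, -12), (-7, -15), (-8, -18), (-9, -21); their common second difference is (-1, -3) (constant acceleration).
step 7: (-42, -69) + (-10, -24) → (-52, -93)
step 8: (-52, -93) + (-11, -27) → (-63, -120)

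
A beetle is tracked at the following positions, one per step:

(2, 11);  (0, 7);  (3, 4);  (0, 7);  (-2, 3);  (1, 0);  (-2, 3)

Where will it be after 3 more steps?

The moves between consecutive positions are (-2, -4), (+3, -3), (-3, +3), (-2, -4), (+3, -3), (-3, +3); they repeat the 3-cycle [(-2, -4), (+3, -3), (-3, +3)].
step 7: apply (-2, -4) → (-4, -1)
step 8: apply (+3, -3) → (-1, -4)
step 9: apply (-3, +3) → (-4, -1)

(-4, -1)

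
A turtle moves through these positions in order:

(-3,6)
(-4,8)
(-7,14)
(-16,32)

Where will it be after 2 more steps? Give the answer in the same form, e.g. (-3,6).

(-124,248)

The jumps are (-1,+2), (-3,+6), (-9,+18) — a geometric progression with ratio 3.
step 4: (-16,32) + (-27,+54) → (-43,86)
step 5: (-43,86) + (-81,+162) → (-124,248)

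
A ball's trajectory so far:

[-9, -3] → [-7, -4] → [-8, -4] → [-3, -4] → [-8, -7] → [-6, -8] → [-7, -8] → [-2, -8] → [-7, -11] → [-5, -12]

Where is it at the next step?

Differencing gives [+2, -1], [-1, +0], [+5, +0], [-5, -3], [+2, -1], [-1, +0], [+5, +0], [-5, -3], [+2, -1]. This is the pattern [+2, -1], [-1, +0], [+5, +0], [-5, -3] repeated.
step 10: apply [-1, +0] → [-6, -12]

[-6, -12]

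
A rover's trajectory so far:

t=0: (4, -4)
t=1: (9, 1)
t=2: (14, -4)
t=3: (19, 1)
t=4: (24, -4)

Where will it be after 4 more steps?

(44, -4)

The first coordinate changes by +5 each step, so at step 8 it is 4 + 8·(5) = 44.
The second coordinate repeats the cycle [-4, 1] with period 2; step 8 mod 2 = 0, giving -4.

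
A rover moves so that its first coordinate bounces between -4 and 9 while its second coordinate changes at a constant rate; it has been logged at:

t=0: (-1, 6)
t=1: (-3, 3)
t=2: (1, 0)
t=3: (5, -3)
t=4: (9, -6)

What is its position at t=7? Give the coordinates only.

The first coordinate travels 4 per step and bounces off the walls at -4 and 9.
  step 5: 9 → 5
  step 6: 5 → 1
  step 7: 1 → -3
The second coordinate changes by -3 each step: at step 7 it is -15.

(-3, -15)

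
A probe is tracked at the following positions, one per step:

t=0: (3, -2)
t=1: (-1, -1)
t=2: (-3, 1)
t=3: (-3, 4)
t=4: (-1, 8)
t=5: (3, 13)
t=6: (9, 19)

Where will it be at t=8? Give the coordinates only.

(27, 34)

First differences are (-4, +1), (-2, +2), (+0, +3), (+2, +4), (+4, +5), (+6, +6); their common second difference is (+2, +1) (constant acceleration).
step 7: (9, 19) + (+8, +7) → (17, 26)
step 8: (17, 26) + (+10, +8) → (27, 34)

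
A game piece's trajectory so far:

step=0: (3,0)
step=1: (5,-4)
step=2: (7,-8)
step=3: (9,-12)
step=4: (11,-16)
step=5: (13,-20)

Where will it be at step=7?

(17,-28)

Constant displacement of (+2,-4) per step.
step 6: (13,-20) + (+2,-4) → (15,-24)
step 7: (15,-24) + (+2,-4) → (17,-28)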